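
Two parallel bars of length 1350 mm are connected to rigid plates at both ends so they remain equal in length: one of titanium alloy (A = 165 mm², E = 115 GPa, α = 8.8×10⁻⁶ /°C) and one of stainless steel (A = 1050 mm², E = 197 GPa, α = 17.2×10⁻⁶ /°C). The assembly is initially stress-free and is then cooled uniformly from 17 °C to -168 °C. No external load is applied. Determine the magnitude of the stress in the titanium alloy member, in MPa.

Both members must finish at the same length. With the larger α, the stainless steel tends to over-contract; the plates restrain it, putting the stainless steel in tension and the titanium alloy in compression. With no external load the two internal forces are equal and opposite, magnitude P.
Setting the final lengths equal and cancelling L: (α₁ − α₂)ΔT = P/(A₁E₁) + P/(A₂E₂).
|α₁ − α₂|·ΔT = 8.4×10⁻⁶ × 185 = 0.001554.
1/(A₁E₁) + 1/(A₂E₂) = 1/(165×115×10³) + 1/(1050×197×10³) = 5.754×10⁻⁸ N⁻¹.
P = 0.001554 / 5.754×10⁻⁸ = 27010 N = 27.01 kN.
σ_{titanium alloy} = P/A₁ = 27010/165 = 163.7 MPa, compressive.

σ ≈ 164 MPa (compressive)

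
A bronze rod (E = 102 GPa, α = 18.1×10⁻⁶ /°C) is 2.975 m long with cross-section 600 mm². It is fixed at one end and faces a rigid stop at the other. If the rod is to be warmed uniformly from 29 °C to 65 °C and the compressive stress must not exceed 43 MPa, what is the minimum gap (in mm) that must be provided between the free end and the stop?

g ≈ 0.684 mm

With no wall the rod would lengthen by αΔT L = 18.1×10⁻⁶ × 36 × 2975 = 1.939 mm.
At the allowable stress the elastic shortening the wall may impose is σL/E = 43 × 2975 / (102×10³) = 1.254 mm.
The gap must absorb the remainder: g_min = 1.939 − 1.254 = 0.6843 mm.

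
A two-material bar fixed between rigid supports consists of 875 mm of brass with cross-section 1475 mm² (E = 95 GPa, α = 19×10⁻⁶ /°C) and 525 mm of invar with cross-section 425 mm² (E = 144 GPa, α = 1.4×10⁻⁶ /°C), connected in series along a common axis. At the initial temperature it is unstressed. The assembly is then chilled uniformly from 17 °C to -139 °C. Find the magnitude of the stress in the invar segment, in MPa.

σ ≈ 430 MPa (tensile)

Free thermal contraction of the whole bar: Σ αᵢΔT Lᵢ = 19×10⁻⁶×156×875 + 1.4×10⁻⁶×156×525 = 2.708 mm.
The walls prevent any net length change, so an axial force P (same in every segment) develops. Compatibility: P · Σ Lᵢ/(AᵢEᵢ) = δ_free.
The series flexibility is Σ Lᵢ/(AᵢEᵢ) = 875/(1475×95×10³) + 525/(425×144×10³) = 1.482×10⁻⁵ mm/N.
Hence P = δ_free / Σ(L/AE) = 2.708/1.482×10⁻⁵ = 182.7 kN (tensile).
σ_{invar} = P / A = 182700 / 425 = 429.9 MPa.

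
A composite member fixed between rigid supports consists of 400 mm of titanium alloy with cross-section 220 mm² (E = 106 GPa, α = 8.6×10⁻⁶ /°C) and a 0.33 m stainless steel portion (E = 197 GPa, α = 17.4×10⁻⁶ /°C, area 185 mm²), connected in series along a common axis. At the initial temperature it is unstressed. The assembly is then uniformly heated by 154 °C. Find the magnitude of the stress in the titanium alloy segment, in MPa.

σ ≈ 245 MPa (compressive)

With the walls removed the bar would change length by δ_free = Σ αᵢΔT Lᵢ = 8.6×10⁻⁶×154×400 + 17.4×10⁻⁶×154×330 = 1.414 mm.
The rigid supports impose zero overall length change; the single axial force P common to all segments must satisfy P Σ Lᵢ/(AᵢEᵢ) = δ_free.
The series flexibility is Σ Lᵢ/(AᵢEᵢ) = 400/(220×106×10³) + 330/(185×197×10³) = 2.621×10⁻⁵ mm/N.
P = 1.414 / 2.621×10⁻⁵ = 53960 N = 53.96 kN, compressive.
σ_{titanium alloy} = P / A = 53960 / 220 = 245.3 MPa.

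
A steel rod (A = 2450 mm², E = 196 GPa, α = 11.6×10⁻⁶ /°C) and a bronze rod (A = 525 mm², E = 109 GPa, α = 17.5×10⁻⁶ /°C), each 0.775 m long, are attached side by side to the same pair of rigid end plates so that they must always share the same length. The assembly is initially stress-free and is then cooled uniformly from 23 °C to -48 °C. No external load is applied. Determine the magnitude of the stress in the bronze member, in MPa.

The bronze has the larger α, so on cooling it would change length more than the steel if both were free. The rigid plates force a common final length, so the bronze is put into tension and the steel into compression, with equal and opposite forces P (no external load).
Equating the net (thermal + elastic) strains gives |α₁ − α₂|·ΔT = P·[1/(A₁E₁) + 1/(A₂E₂)].
|α₁ − α₂|·ΔT = 5.9×10⁻⁶ × 71 = 0.0004189.
1/(A₁E₁) + 1/(A₂E₂) = 1/(2450×196×10³) + 1/(525×109×10³) = 1.956×10⁻⁸ N⁻¹.
So P = 0.0004189 / 1.956×10⁻⁸ = 21.42 kN.
σ_{bronze} = P/A₂ = 21420/525 = 40.8 MPa, tensile.

σ ≈ 40.8 MPa (tensile)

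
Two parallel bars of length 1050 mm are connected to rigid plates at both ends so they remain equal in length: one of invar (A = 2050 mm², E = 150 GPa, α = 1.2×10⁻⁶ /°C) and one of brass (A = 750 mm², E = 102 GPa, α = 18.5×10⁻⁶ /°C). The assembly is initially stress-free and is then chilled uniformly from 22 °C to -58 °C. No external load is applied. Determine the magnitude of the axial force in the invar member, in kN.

P ≈ 84.8 kN (compressive in the invar)

Equilibrium of a rigid end plate with no external load gives equal and opposite internal forces ±P in the two members. Since α_{brass} > α_{invar}, cooling drives the brass into tension and the invar into compression.
Equating the net (thermal + elastic) strains gives |α₁ − α₂|·ΔT = P·[1/(A₁E₁) + 1/(A₂E₂)].
|α₁ − α₂|·ΔT = 17.3×10⁻⁶ × 80 = 0.001384.
1/(A₁E₁) + 1/(A₂E₂) = 1/(2050×150×10³) + 1/(750×102×10³) = 1.632×10⁻⁸ N⁻¹.
So P = 0.001384 / 1.632×10⁻⁸ = 84.78 kN.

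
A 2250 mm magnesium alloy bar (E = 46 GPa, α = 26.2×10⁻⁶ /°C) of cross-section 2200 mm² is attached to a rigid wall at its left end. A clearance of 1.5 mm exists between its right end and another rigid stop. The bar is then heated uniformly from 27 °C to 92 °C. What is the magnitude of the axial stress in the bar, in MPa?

If the wall were absent the bar would grow by αΔT L = 26.2×10⁻⁶ × 65 × 2250 = 3.832 mm.
After closing the 1.5 mm clearance, 3.832 − 1.5 = 2.332 mm of expansion remains to be suppressed by the wall.
So σ = E(δ_free − g)/L = 46×10³ × 2.332/2250 = 47.67 MPa.

σ ≈ 47.7 MPa (compressive)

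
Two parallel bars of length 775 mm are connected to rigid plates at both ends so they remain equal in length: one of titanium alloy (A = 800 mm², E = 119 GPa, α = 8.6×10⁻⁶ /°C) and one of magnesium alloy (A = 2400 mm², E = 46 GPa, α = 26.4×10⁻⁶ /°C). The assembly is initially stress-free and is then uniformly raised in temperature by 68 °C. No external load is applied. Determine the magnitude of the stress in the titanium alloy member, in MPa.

Equilibrium of a rigid end plate with no external load gives equal and opposite internal forces ±P in the two members. Since α_{magnesium alloy} > α_{titanium alloy}, heating drives the magnesium alloy into compression and the titanium alloy into tension.
Setting the final lengths equal and cancelling L: (α₁ − α₂)ΔT = P/(A₁E₁) + P/(A₂E₂).
|α₁ − α₂|·ΔT = 17.8×10⁻⁶ × 68 = 0.00121.
1/(A₁E₁) + 1/(A₂E₂) = 1/(800×119×10³) + 1/(2400×46×10³) = 1.956×10⁻⁸ N⁻¹.
P = 0.00121 / 1.956×10⁻⁸ = 61870 N = 61.87 kN.
σ_{titanium alloy} = P/A₁ = 61870/800 = 77.34 MPa, tensile.

σ ≈ 77.3 MPa (tensile)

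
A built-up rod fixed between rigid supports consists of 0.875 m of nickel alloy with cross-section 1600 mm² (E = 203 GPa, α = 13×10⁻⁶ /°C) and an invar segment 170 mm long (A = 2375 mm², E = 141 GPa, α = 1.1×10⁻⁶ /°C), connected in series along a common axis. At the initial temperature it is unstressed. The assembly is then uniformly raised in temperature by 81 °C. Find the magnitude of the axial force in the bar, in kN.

P ≈ 293 kN (compressive)

With the walls removed the bar would change length by δ_free = Σ αᵢΔT Lᵢ = 13×10⁻⁶×81×875 + 1.1×10⁻⁶×81×170 = 0.9365 mm.
Since the ends are fixed, an axial force P builds up, equal in every segment, with P · Σ Lᵢ/(AᵢEᵢ) = δ_free.
Σ Lᵢ/(AᵢEᵢ) = 875/(1600×203×10³) + 170/(2375×141×10³) = 3.202×10⁻⁶ mm/N.
So P = 0.9365 / 3.202×10⁻⁶ = 292.5 kN, compressive.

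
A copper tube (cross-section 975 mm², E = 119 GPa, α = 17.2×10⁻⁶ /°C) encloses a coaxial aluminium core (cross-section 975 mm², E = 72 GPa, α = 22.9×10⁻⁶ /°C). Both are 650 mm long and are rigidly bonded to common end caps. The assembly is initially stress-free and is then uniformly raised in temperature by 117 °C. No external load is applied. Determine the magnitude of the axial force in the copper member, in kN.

Both members must finish at the same length. With the larger α, the aluminium tends to over-expand; the plates restrain it, putting the aluminium in compression and the copper in tension. With no external load the two internal forces are equal and opposite, magnitude P.
Compatibility of the two members (thermal + elastic change equal): (α₁ − α₂)ΔT = P·[1/(A₁E₁) + 1/(A₂E₂)].
|α₁ − α₂|·ΔT = 5.7×10⁻⁶ × 117 = 0.0006669.
1/(A₁E₁) + 1/(A₂E₂) = 1/(975×119×10³) + 1/(975×72×10³) = 2.286×10⁻⁸ N⁻¹.
So P = 0.0006669 / 2.286×10⁻⁸ = 29.17 kN.

P ≈ 29.2 kN (tensile in the copper)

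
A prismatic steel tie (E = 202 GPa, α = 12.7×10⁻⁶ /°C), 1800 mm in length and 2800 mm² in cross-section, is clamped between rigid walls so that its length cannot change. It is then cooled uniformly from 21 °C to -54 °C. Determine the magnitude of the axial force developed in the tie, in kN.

With zero net strain, σ = E·αΔT = 202 GPa × 12.7×10⁻⁶ × 75 = 192.4 MPa.
Axial force P = σA = 192.4 × 2800 = 538700 N = 538.7 kN, tensile.

P ≈ 539 kN (tensile)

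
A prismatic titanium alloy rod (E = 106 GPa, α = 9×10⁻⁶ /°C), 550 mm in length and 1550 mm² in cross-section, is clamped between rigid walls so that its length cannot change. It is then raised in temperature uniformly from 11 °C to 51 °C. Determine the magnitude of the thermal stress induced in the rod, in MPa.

σ ≈ 38.2 MPa (compressive)

With length fixed, the mechanical strain must cancel the thermal strain αΔT = 9×10⁻⁶ × 40 = 360×10⁻⁶.
The stress required to suppress this strain is σ = Eε = 106×10³ × 360×10⁻⁶ = 38.16 MPa, compressive since the rod is trying to expand.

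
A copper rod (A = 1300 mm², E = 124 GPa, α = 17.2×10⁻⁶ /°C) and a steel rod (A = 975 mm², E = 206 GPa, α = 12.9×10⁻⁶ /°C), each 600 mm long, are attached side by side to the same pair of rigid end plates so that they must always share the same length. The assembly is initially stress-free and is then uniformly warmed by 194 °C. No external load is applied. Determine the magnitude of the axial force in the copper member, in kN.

The copper has the larger α, so on heating it would change length more than the steel if both were free. The rigid plates force a common final length, so the copper is put into compression and the steel into tension, with equal and opposite forces P (no external load).
Equating the net (thermal + elastic) strains gives |α₁ − α₂|·ΔT = P·[1/(A₁E₁) + 1/(A₂E₂)].
|α₁ − α₂|·ΔT = 4.3×10⁻⁶ × 194 = 0.0008342.
1/(A₁E₁) + 1/(A₂E₂) = 1/(1300×124×10³) + 1/(975×206×10³) = 1.118×10⁻⁸ N⁻¹.
So P = 0.0008342 / 1.118×10⁻⁸ = 74.6 kN.

P ≈ 74.6 kN (compressive in the copper)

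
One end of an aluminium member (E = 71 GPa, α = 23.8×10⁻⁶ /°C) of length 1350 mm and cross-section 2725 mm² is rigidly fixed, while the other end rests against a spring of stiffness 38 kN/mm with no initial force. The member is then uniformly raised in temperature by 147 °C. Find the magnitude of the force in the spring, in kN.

If the spring were absent the member would lengthen by αΔT L = 23.8×10⁻⁶ × 147 × 1350 = 4.723 mm.
With a force P in the spring, the elastic change of the member is PL/(AE) and that of the spring is P/k; compatibility requires their sum to equal δ_free.
So P = δ_free / [L/(AE) + 1/k] = 4.723 / [ 1350/(2725×71×10³) + 1/(38×10³) ].
P = 4.723 / 3.329×10⁻⁵ = 141900 N.

P ≈ 142 kN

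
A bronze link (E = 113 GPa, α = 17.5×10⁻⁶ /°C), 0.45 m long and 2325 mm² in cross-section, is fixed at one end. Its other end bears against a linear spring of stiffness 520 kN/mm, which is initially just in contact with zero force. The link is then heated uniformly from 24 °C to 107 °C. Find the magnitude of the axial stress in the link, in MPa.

The unrestrained thermal change is αΔT L = 17.5×10⁻⁶ × 83 × 450 = 0.6536 mm.
With a force P in the spring, the elastic change of the link is PL/(AE) and that of the spring is P/k; compatibility requires their sum to equal δ_free.
So P = δ_free / [L/(AE) + 1/k] = 0.6536 / [ 450/(2325×113×10³) + 1/(520×10³) ].
P = 0.6536 / 3.636×10⁻⁶ = 179800 N.
σ = P/A = 179800/2325 = 77.32 MPa.

σ ≈ 77.3 MPa (compressive)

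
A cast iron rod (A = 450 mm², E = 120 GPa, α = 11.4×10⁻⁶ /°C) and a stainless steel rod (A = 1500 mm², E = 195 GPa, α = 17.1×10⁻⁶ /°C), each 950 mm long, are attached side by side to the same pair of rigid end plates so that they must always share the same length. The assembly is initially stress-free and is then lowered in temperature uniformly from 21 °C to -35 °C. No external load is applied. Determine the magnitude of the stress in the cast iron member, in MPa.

Equilibrium of a rigid end plate with no external load gives equal and opposite internal forces ±P in the two members. Since α_{stainless steel} > α_{cast iron}, cooling drives the stainless steel into tension and the cast iron into compression.
Setting the final lengths equal and cancelling L: (α₁ − α₂)ΔT = P/(A₁E₁) + P/(A₂E₂).
|α₁ − α₂|·ΔT = 5.7×10⁻⁶ × 56 = 0.0003192.
1/(A₁E₁) + 1/(A₂E₂) = 1/(450×120×10³) + 1/(1500×195×10³) = 2.194×10⁻⁸ N⁻¹.
So P = 0.0003192 / 2.194×10⁻⁸ = 14.55 kN.
σ_{cast iron} = P/A₁ = 14550/450 = 32.33 MPa, compressive.

σ ≈ 32.3 MPa (compressive)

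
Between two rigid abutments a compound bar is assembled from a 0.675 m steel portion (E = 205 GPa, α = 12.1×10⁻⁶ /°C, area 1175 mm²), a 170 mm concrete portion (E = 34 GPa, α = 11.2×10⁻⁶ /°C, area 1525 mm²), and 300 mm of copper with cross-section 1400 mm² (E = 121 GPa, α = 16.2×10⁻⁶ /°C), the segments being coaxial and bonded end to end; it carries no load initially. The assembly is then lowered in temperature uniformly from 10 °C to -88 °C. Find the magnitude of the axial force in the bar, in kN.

P ≈ 186 kN (tensile)

With the walls removed the bar would change length by δ_free = Σ αᵢΔT Lᵢ = 12.1×10⁻⁶×98×675 + 11.2×10⁻⁶×98×170 + 16.2×10⁻⁶×98×300 = 1.463 mm.
The walls prevent any net length change, so an axial force P (same in every segment) develops. Compatibility: P · Σ Lᵢ/(AᵢEᵢ) = δ_free.
The series flexibility is Σ Lᵢ/(AᵢEᵢ) = 675/(1175×205×10³) + 170/(1525×34×10³) + 300/(1400×121×10³) = 7.852×10⁻⁶ mm/N.
So P = 1.463 / 7.852×10⁻⁶ = 186.4 kN, tensile.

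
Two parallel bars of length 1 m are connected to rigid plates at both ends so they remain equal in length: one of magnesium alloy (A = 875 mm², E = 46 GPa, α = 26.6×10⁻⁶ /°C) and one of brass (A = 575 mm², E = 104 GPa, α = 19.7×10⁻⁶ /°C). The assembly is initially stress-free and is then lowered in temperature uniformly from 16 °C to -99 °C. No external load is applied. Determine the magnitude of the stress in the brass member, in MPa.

The magnesium alloy has the larger α, so on cooling it would change length more than the brass if both were free. The rigid plates force a common final length, so the magnesium alloy is put into tension and the brass into compression, with equal and opposite forces P (no external load).
Setting the final lengths equal and cancelling L: (α₁ − α₂)ΔT = P/(A₁E₁) + P/(A₂E₂).
|α₁ − α₂|·ΔT = 6.9×10⁻⁶ × 115 = 0.0007935.
1/(A₁E₁) + 1/(A₂E₂) = 1/(875×46×10³) + 1/(575×104×10³) = 4.157×10⁻⁸ N⁻¹.
So P = 0.0007935 / 4.157×10⁻⁸ = 19.09 kN.
σ_{brass} = P/A₂ = 19090/575 = 33.2 MPa, compressive.

σ ≈ 33.2 MPa (compressive)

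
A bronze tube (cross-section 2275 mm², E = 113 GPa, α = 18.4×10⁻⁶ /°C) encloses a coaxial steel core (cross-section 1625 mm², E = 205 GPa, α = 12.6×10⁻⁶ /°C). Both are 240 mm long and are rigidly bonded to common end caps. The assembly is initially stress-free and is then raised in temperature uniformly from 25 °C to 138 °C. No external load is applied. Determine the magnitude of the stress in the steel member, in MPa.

Equilibrium of a rigid end plate with no external load gives equal and opposite internal forces ±P in the two members. Since α_{bronze} > α_{steel}, heating drives the bronze into compression and the steel into tension.
Equating the net (thermal + elastic) strains gives |α₁ − α₂|·ΔT = P·[1/(A₁E₁) + 1/(A₂E₂)].
|α₁ − α₂|·ΔT = 5.8×10⁻⁶ × 113 = 0.0006554.
1/(A₁E₁) + 1/(A₂E₂) = 1/(2275×113×10³) + 1/(1625×205×10³) = 6.892×10⁻⁹ N⁻¹.
P = 0.0006554 / 6.892×10⁻⁹ = 95100 N = 95.1 kN.
σ_{steel} = P/A₂ = 95100/1625 = 58.52 MPa, tensile.

σ ≈ 58.5 MPa (tensile)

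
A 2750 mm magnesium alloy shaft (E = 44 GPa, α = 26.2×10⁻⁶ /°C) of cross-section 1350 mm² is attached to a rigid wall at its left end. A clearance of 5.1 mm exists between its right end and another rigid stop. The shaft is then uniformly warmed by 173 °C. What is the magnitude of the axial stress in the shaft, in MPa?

σ ≈ 118 MPa (compressive)

If the wall were absent the shaft would grow by αΔT L = 26.2×10⁻⁶ × 173 × 2750 = 12.46 mm.
This exceeds the 5.1 mm gap, so the wall pushes back. The portion of expansion that must be recovered elastically is δ_free − gap = 12.46 − 5.1 = 7.365 mm.
Compatibility: PL/(AE) = 7.365 mm, so σ = P/A = E × (7.365/2750) = 117.8 MPa.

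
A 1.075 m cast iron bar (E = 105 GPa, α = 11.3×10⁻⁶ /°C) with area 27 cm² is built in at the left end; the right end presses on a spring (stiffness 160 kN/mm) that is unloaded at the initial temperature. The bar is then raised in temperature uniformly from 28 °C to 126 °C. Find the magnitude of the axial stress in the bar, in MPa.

If the spring were absent the bar would lengthen by αΔT L = 11.3×10⁻⁶ × 98 × 1075 = 1.19 mm.
With a force P in the spring, the elastic change of the bar is PL/(AE) and that of the spring is P/k; compatibility requires their sum to equal δ_free.
P [ L/(AE) + 1/k ] = δ_free → P [ 1075/(2700×105×10³) + 1/(160×10³) ] = 1.19.
P = 1.19 / 1.004×10⁻⁵ = 118500 N.
σ = P/A = 118500/2700 = 43.91 MPa.

σ ≈ 43.9 MPa (compressive)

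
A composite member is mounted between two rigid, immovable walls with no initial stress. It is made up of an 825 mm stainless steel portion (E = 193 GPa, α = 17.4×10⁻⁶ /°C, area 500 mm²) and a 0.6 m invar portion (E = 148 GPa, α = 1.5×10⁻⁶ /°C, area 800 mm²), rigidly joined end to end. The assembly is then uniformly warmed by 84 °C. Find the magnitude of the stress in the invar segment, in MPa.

With the walls removed the bar would change length by δ_free = Σ αᵢΔT Lᵢ = 17.4×10⁻⁶×84×825 + 1.5×10⁻⁶×84×600 = 1.281 mm.
The walls prevent any net length change, so an axial force P (same in every segment) develops. Compatibility: P · Σ Lᵢ/(AᵢEᵢ) = δ_free.
Σ Lᵢ/(AᵢEᵢ) = 825/(500×193×10³) + 600/(800×148×10³) = 1.362×10⁻⁵ mm/N.
Hence P = δ_free / Σ(L/AE) = 1.281/1.362×10⁻⁵ = 94.11 kN (compressive).
σ_{invar} = P / A = 94110 / 800 = 117.6 MPa.

σ ≈ 118 MPa (compressive)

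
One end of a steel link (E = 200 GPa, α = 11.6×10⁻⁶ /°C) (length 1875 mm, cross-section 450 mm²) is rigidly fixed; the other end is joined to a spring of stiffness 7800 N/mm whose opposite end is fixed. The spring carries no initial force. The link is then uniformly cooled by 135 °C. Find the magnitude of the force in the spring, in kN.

The unrestrained thermal change is αΔT L = 11.6×10⁻⁶ × 135 × 1875 = 2.936 mm.
Let P be the tensile force in the spring. The link extends elastically by PL/(AE) and the spring stretches by P/k; together these equal δ_free.
P [ L/(AE) + 1/k ] = δ_free → P [ 1875/(450×200×10³) + 1/(7800) ] = 2.936.
P = 2.936 / 0.000149 = 19700 N.

P ≈ 19.7 kN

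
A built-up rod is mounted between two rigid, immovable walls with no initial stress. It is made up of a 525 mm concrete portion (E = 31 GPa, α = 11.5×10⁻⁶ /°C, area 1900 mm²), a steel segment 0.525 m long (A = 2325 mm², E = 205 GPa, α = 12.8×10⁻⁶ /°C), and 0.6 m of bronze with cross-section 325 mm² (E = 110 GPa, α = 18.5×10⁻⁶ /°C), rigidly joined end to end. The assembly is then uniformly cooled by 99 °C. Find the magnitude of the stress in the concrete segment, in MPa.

If the supports were absent, the total length change would be Σ αᵢΔT Lᵢ = 11.5×10⁻⁶×99×525 + 12.8×10⁻⁶×99×525 + 18.5×10⁻⁶×99×600 = 2.362 mm.
Since the ends are fixed, an axial force P builds up, equal in every segment, with P · Σ Lᵢ/(AᵢEᵢ) = δ_free.
Σ Lᵢ/(AᵢEᵢ) = 525/(1900×31×10³) + 525/(2325×205×10³) + 600/(325×110×10³) = 2.68×10⁻⁵ mm/N.
Hence P = δ_free / Σ(L/AE) = 2.362/2.68×10⁻⁵ = 88.14 kN (tensile).
σ_{concrete} = P / A = 88140 / 1900 = 46.39 MPa.

σ ≈ 46.4 MPa (tensile)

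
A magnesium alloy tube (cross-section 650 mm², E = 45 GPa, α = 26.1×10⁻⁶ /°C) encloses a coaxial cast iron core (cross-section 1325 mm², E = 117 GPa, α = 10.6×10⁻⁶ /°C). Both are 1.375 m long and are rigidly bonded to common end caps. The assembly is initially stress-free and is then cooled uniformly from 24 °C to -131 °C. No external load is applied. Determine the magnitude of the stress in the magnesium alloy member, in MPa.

Both members must finish at the same length. With the larger α, the magnesium alloy tends to over-contract; the plates restrain it, putting the magnesium alloy in tension and the cast iron in compression. With no external load the two internal forces are equal and opposite, magnitude P.
Compatibility of the two members (thermal + elastic change equal): (α₁ − α₂)ΔT = P·[1/(A₁E₁) + 1/(A₂E₂)].
|α₁ − α₂|·ΔT = 15.5×10⁻⁶ × 155 = 0.002403.
1/(A₁E₁) + 1/(A₂E₂) = 1/(650×45×10³) + 1/(1325×117×10³) = 4.064×10⁻⁸ N⁻¹.
So P = 0.002403 / 4.064×10⁻⁸ = 59.12 kN.
σ_{magnesium alloy} = P/A₁ = 59120/650 = 90.95 MPa, tensile.

σ ≈ 91 MPa (tensile)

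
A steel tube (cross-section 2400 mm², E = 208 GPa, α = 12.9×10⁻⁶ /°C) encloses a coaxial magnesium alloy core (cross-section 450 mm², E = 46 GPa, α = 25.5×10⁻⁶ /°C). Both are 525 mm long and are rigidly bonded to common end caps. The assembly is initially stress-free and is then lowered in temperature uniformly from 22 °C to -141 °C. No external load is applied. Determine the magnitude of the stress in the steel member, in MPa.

σ ≈ 17 MPa (compressive)

The magnesium alloy has the larger α, so on cooling it would change length more than the steel if both were free. The rigid plates force a common final length, so the magnesium alloy is put into tension and the steel into compression, with equal and opposite forces P (no external load).
Compatibility of the two members (thermal + elastic change equal): (α₁ − α₂)ΔT = P·[1/(A₁E₁) + 1/(A₂E₂)].
|α₁ − α₂|·ΔT = 12.6×10⁻⁶ × 163 = 0.002054.
1/(A₁E₁) + 1/(A₂E₂) = 1/(2400×208×10³) + 1/(450×46×10³) = 5.031×10⁻⁸ N⁻¹.
So P = 0.002054 / 5.031×10⁻⁸ = 40.82 kN.
σ_{steel} = P/A₁ = 40820/2400 = 17.01 MPa, compressive.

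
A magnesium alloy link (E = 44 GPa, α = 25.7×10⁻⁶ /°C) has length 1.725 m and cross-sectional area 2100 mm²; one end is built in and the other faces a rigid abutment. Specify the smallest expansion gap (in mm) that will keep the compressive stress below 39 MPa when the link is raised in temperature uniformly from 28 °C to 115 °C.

g ≈ 2.33 mm

Free expansion if unrestrained: δ_free = αΔT L = 25.7×10⁻⁶ × 87 × 1725 = 3.857 mm.
A stress of 39 MPa corresponds to the wall pushing the link back by σL/E = 39×1725/(44×10³) = 1.529 mm.
The gap must absorb the remainder: g_min = 3.857 − 1.529 = 2.328 mm.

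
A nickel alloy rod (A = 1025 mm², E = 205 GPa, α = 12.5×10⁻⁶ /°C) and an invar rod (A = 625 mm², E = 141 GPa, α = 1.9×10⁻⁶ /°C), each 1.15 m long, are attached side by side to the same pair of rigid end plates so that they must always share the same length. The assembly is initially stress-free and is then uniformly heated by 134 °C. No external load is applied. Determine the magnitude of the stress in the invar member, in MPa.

Equilibrium of a rigid end plate with no external load gives equal and opposite internal forces ±P in the two members. Since α_{nickel alloy} > α_{invar}, heating drives the nickel alloy into compression and the invar into tension.
Equating the net (thermal + elastic) strains gives |α₁ − α₂|·ΔT = P·[1/(A₁E₁) + 1/(A₂E₂)].
|α₁ − α₂|·ΔT = 10.6×10⁻⁶ × 134 = 0.00142.
1/(A₁E₁) + 1/(A₂E₂) = 1/(1025×205×10³) + 1/(625×141×10³) = 1.611×10⁻⁸ N⁻¹.
P = 0.00142 / 1.611×10⁻⁸ = 88190 N = 88.19 kN.
σ_{invar} = P/A₂ = 88190/625 = 141.1 MPa, tensile.

σ ≈ 141 MPa (tensile)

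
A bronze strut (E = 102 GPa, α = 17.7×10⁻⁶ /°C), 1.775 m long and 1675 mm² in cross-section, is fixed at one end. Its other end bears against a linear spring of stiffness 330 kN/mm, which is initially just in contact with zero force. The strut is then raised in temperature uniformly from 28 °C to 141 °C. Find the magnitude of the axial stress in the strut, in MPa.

σ ≈ 158 MPa (compressive)

If the spring were absent the strut would lengthen by αΔT L = 17.7×10⁻⁶ × 113 × 1775 = 3.55 mm.
With a force P in the spring, the elastic change of the strut is PL/(AE) and that of the spring is P/k; compatibility requires their sum to equal δ_free.
So P = δ_free / [L/(AE) + 1/k] = 3.55 / [ 1775/(1675×102×10³) + 1/(330×10³) ].
P = 3.55 / 1.342×10⁻⁵ = 264600 N.
σ = P/A = 264600/1675 = 157.9 MPa.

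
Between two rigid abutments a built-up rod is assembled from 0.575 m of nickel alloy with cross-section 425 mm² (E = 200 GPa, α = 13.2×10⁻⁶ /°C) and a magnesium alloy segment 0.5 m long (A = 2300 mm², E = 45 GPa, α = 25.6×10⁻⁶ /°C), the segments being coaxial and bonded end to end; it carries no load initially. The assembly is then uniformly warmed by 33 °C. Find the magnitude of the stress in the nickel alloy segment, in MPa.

Free thermal expansion of the whole bar: Σ αᵢΔT Lᵢ = 13.2×10⁻⁶×33×575 + 25.6×10⁻⁶×33×500 = 0.6729 mm.
The rigid supports impose zero overall length change; the single axial force P common to all segments must satisfy P Σ Lᵢ/(AᵢEᵢ) = δ_free.
The series flexibility is Σ Lᵢ/(AᵢEᵢ) = 575/(425×200×10³) + 500/(2300×45×10³) = 1.16×10⁻⁵ mm/N.
Hence P = δ_free / Σ(L/AE) = 0.6729/1.16×10⁻⁵ = 58.03 kN (compressive).
σ_{nickel alloy} = P / A = 58030 / 425 = 136.5 MPa.

σ ≈ 137 MPa (compressive)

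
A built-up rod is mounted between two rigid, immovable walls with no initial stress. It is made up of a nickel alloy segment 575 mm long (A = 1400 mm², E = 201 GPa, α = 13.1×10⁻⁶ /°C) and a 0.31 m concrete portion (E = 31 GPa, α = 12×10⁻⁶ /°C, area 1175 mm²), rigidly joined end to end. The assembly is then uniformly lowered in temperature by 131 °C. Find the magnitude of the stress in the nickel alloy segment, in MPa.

σ ≈ 99.8 MPa (tensile)

Free thermal contraction of the whole bar: Σ αᵢΔT Lᵢ = 13.1×10⁻⁶×131×575 + 12×10⁻⁶×131×310 = 1.474 mm.
Since the ends are fixed, an axial force P builds up, equal in every segment, with P · Σ Lᵢ/(AᵢEᵢ) = δ_free.
The series flexibility is Σ Lᵢ/(AᵢEᵢ) = 575/(1400×201×10³) + 310/(1175×31×10³) = 1.055×10⁻⁵ mm/N.
P = 1.474 / 1.055×10⁻⁵ = 139700 N = 139.7 kN, tensile.
σ_{nickel alloy} = P / A = 139700 / 1400 = 99.76 MPa.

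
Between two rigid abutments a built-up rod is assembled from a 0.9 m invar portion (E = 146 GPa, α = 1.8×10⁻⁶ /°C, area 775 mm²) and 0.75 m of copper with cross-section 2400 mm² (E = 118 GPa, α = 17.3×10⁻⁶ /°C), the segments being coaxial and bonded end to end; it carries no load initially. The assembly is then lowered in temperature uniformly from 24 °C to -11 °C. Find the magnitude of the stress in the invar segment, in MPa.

σ ≈ 62.2 MPa (tensile)

Free thermal contraction of the whole bar: Σ αᵢΔT Lᵢ = 1.8×10⁻⁶×35×900 + 17.3×10⁻⁶×35×750 = 0.5108 mm.
The walls prevent any net length change, so an axial force P (same in every segment) develops. Compatibility: P · Σ Lᵢ/(AᵢEᵢ) = δ_free.
The series flexibility is Σ Lᵢ/(AᵢEᵢ) = 900/(775×146×10³) + 750/(2400×118×10³) = 1.06×10⁻⁵ mm/N.
So P = 0.5108 / 1.06×10⁻⁵ = 48.18 kN, tensile.
σ_{invar} = P / A = 48180 / 775 = 62.17 MPa.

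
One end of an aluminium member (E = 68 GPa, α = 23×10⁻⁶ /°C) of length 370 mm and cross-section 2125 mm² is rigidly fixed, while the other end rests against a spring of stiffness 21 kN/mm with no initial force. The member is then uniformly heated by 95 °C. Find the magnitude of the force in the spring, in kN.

Free thermal expansion: δ_free = αΔT L = 23×10⁻⁶ × 95 × 370 = 0.8085 mm.
With a force P in the spring, the elastic change of the member is PL/(AE) and that of the spring is P/k; compatibility requires their sum to equal δ_free.
P [ L/(AE) + 1/k ] = δ_free → P [ 370/(2125×68×10³) + 1/(21×10³) ] = 0.8085.
P = 0.8085 / 5.018×10⁻⁵ = 16110 N.

P ≈ 16.1 kN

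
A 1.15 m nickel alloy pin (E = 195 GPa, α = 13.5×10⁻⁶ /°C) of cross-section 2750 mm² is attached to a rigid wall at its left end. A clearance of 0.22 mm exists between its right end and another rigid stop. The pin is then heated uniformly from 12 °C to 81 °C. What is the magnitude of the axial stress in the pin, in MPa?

σ ≈ 144 MPa (compressive)

If the wall were absent the pin would grow by αΔT L = 13.5×10⁻⁶ × 69 × 1150 = 1.071 mm.
After closing the 0.22 mm clearance, 1.071 − 0.22 = 0.8512 mm of expansion remains to be suppressed by the wall.
Compatibility: PL/(AE) = 0.8512 mm, so σ = P/A = E × (0.8512/1150) = 144.3 MPa.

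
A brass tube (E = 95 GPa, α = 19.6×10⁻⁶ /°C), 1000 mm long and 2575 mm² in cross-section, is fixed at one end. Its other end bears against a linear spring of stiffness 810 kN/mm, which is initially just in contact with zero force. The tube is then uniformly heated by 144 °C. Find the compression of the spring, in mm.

δ ≈ 0.655 mm

The unrestrained thermal change is αΔT L = 19.6×10⁻⁶ × 144 × 1000 = 2.822 mm.
With a force P in the spring, the elastic change of the tube is PL/(AE) and that of the spring is P/k; compatibility requires their sum to equal δ_free.
P [ L/(AE) + 1/k ] = δ_free → P [ 1000/(2575×95×10³) + 1/(810×10³) ] = 2.822.
P = 2.822 / 5.322×10⁻⁶ = 530300 N.
Spring compression = P/k = 530300/(810×10³) = 0.6547 mm.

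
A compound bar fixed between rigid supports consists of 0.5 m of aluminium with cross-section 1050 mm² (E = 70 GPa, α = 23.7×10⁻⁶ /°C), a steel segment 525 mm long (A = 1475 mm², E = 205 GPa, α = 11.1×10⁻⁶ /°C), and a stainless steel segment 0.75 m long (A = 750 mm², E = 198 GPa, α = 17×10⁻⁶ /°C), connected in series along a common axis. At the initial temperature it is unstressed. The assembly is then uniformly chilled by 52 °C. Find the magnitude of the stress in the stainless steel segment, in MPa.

σ ≈ 155 MPa (tensile)

With the walls removed the bar would change length by δ_free = Σ αᵢΔT Lᵢ = 23.7×10⁻⁶×52×500 + 11.1×10⁻⁶×52×525 + 17×10⁻⁶×52×750 = 1.582 mm.
The walls prevent any net length change, so an axial force P (same in every segment) develops. Compatibility: P · Σ Lᵢ/(AᵢEᵢ) = δ_free.
The series flexibility is Σ Lᵢ/(AᵢEᵢ) = 500/(1050×70×10³) + 525/(1475×205×10³) + 750/(750×198×10³) = 1.359×10⁻⁵ mm/N.
Hence P = δ_free / Σ(L/AE) = 1.582/1.359×10⁻⁵ = 116.4 kN (tensile).
σ_{stainless steel} = P / A = 116400 / 750 = 155.2 MPa.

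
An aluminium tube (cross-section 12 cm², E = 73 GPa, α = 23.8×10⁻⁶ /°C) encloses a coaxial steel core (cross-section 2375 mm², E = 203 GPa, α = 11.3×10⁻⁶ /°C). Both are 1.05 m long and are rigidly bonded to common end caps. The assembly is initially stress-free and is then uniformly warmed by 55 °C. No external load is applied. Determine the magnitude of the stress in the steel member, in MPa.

σ ≈ 21.5 MPa (tensile)

Equilibrium of a rigid end plate with no external load gives equal and opposite internal forces ±P in the two members. Since α_{aluminium} > α_{steel}, heating drives the aluminium into compression and the steel into tension.
Compatibility of the two members (thermal + elastic change equal): (α₁ − α₂)ΔT = P·[1/(A₁E₁) + 1/(A₂E₂)].
|α₁ − α₂|·ΔT = 12.5×10⁻⁶ × 55 = 0.0006875.
1/(A₁E₁) + 1/(A₂E₂) = 1/(1200×73×10³) + 1/(2375×203×10³) = 1.349×10⁻⁸ N⁻¹.
P = 0.0006875 / 1.349×10⁻⁸ = 50960 N = 50.96 kN.
σ_{steel} = P/A₂ = 50960/2375 = 21.46 MPa, tensile.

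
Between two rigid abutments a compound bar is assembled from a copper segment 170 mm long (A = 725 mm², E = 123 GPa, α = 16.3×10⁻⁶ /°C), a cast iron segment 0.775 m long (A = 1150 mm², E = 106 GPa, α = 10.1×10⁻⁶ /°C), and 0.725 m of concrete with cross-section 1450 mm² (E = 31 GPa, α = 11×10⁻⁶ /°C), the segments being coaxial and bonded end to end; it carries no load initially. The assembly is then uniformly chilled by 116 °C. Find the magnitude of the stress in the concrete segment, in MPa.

σ ≈ 60.9 MPa (tensile)

If the supports were absent, the total length change would be Σ αᵢΔT Lᵢ = 16.3×10⁻⁶×116×170 + 10.1×10⁻⁶×116×775 + 11×10⁻⁶×116×725 = 2.155 mm.
The rigid supports impose zero overall length change; the single axial force P common to all segments must satisfy P Σ Lᵢ/(AᵢEᵢ) = δ_free.
Σ Lᵢ/(AᵢEᵢ) = 170/(725×123×10³) + 775/(1150×106×10³) + 725/(1450×31×10³) = 2.439×10⁻⁵ mm/N.
P = 2.155 / 2.439×10⁻⁵ = 88330 N = 88.33 kN, tensile.
σ_{concrete} = P / A = 88330 / 1450 = 60.91 MPa.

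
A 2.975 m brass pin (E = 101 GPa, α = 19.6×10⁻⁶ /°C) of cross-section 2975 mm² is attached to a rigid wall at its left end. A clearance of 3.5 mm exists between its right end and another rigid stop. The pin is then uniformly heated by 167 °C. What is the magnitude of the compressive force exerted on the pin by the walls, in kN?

Free thermal elongation = αΔT L = 19.6×10⁻⁶ × 167 × 2975 = 9.738 mm.
After closing the 3.5 mm clearance, 9.738 − 3.5 = 6.238 mm of expansion remains to be suppressed by the wall.
Compatibility: PL/(AE) = 6.238 mm, so σ = P/A = E × (6.238/2975) = 211.8 MPa.
P = σA = 211.8 × 2975 = 630 kN.

P ≈ 630 kN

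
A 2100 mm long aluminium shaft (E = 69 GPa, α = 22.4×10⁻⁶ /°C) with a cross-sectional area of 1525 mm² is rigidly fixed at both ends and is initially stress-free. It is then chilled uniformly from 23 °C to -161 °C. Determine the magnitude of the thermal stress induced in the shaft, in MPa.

With length fixed, the mechanical strain must cancel the thermal strain αΔT = 22.4×10⁻⁶ × 184 = 4121.6×10⁻⁶.
The stress required to suppress this strain is σ = Eε = 69×10³ × 4121.6×10⁻⁶ = 284.4 MPa, tensile since the shaft is trying to contract.

σ ≈ 284 MPa (tensile)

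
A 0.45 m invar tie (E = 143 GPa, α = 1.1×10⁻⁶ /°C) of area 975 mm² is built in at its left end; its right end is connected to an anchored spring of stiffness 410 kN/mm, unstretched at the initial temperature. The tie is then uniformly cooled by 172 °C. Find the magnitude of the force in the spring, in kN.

Free thermal contraction: δ_free = αΔT L = 1.1×10⁻⁶ × 172 × 450 = 0.08514 mm.
With a force P in the spring, the elastic change of the tie is PL/(AE) and that of the spring is P/k; compatibility requires their sum to equal δ_free.
So P = δ_free / [L/(AE) + 1/k] = 0.08514 / [ 450/(975×143×10³) + 1/(410×10³) ].
P = 0.08514 / 5.667×10⁻⁶ = 15020 N.

P ≈ 15 kN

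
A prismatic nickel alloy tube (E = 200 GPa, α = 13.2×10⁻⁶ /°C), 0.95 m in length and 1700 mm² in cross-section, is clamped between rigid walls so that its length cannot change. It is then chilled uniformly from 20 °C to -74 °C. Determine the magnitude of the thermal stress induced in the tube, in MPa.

σ ≈ 248 MPa (tensile)

Because both ends are immovable the net strain is zero, and the suppressed thermal strain is αΔT = 13.2×10⁻⁶ × 94 = 1240.8×10⁻⁶.
Hence σ = E·αΔT = 200×10³ × 1240.8×10⁻⁶ = 248.2 MPa, tensile.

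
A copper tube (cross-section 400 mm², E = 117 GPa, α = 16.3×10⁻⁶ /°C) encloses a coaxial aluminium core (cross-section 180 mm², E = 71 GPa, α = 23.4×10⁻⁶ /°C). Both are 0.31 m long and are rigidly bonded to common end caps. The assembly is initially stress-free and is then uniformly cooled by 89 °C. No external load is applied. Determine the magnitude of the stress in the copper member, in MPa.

Both members must finish at the same length. With the larger α, the aluminium tends to over-contract; the plates restrain it, putting the aluminium in tension and the copper in compression. With no external load the two internal forces are equal and opposite, magnitude P.
Setting the final lengths equal and cancelling L: (α₁ − α₂)ΔT = P/(A₁E₁) + P/(A₂E₂).
|α₁ − α₂|·ΔT = 7.1×10⁻⁶ × 89 = 0.0006319.
1/(A₁E₁) + 1/(A₂E₂) = 1/(400×117×10³) + 1/(180×71×10³) = 9.961×10⁻⁸ N⁻¹.
So P = 0.0006319 / 9.961×10⁻⁸ = 6.343 kN.
σ_{copper} = P/A₁ = 6343/400 = 15.86 MPa, compressive.

σ ≈ 15.9 MPa (compressive)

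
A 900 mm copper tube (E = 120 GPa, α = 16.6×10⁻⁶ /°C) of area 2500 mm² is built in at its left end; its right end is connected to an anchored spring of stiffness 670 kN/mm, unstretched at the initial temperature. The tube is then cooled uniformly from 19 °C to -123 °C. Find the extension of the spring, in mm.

Free thermal contraction: δ_free = αΔT L = 16.6×10⁻⁶ × 142 × 900 = 2.121 mm.
Let P be the tensile force in the spring. The tube extends elastically by PL/(AE) and the spring stretches by P/k; together these equal δ_free.
P [ L/(AE) + 1/k ] = δ_free → P [ 900/(2500×120×10³) + 1/(670×10³) ] = 2.121.
P = 2.121 / 4.493×10⁻⁶ = 472200 N.
Spring extension = P/k = 472200/(670×10³) = 0.7048 mm.

δ ≈ 0.705 mm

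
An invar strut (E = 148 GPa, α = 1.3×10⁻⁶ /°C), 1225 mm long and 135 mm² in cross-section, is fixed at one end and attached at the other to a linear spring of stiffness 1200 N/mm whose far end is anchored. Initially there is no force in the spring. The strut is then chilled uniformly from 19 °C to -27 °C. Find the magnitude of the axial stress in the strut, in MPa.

If the spring were absent the strut would shorten by αΔT L = 1.3×10⁻⁶ × 46 × 1225 = 0.07326 mm.
Let P be the tensile force in the spring. The strut extends elastically by PL/(AE) and the spring stretches by P/k; together these equal δ_free.
So P = δ_free / [L/(AE) + 1/k] = 0.07326 / [ 1225/(135×148×10³) + 1/(1200) ].
P = 0.07326 / 0.0008946 = 81.88 N.
σ = P/A = 81.88/135 = 0.6065 MPa.

σ ≈ 0.607 MPa (tensile)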